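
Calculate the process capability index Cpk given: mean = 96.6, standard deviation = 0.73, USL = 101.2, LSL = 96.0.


Cpu = (USL - mean) / (3*sigma) = (101.2 - 96.6) / (3*0.73) = 2.1005
Cpl = (mean - LSL) / (3*sigma) = (96.6 - 96.0) / (3*0.73) = 0.2740
Cpk = min(Cpu, Cpl) = 0.2740

0.2740


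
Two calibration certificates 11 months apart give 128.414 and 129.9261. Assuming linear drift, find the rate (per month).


rate = (v2 - v1) / months
= (129.9261 - 128.414) / 11
= 1.5121 / 11
= 0.1375

0.1375


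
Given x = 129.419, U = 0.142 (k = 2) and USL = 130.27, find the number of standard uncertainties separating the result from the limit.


u = U / k = 0.142 / 2 = 0.071
margin = |USL - x| = |130.27 - 129.419| = 0.851
z = margin / u = 0.851 / 0.071
z = 11.9859

11.9859


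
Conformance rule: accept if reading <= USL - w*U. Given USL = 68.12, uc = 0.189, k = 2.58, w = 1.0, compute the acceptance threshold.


U = k * uc = 2.58 * 0.189 = 0.48762
guard band g = w * U = 1.0 * 0.48762 = 0.48762
AL = USL - g = 68.12 - 0.48762
AL = 67.6324

67.6324


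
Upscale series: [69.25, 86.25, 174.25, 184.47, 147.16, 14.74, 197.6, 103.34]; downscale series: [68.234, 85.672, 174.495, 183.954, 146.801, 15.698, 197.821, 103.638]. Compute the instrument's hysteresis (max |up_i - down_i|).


|69.25 - 68.234| = 1.0160
|86.25 - 85.672| = 0.5780
|174.25 - 174.495| = 0.2450
|184.47 - 183.954| = 0.5160
|147.16 - 146.801| = 0.3590
|14.74 - 15.698| = 0.9580
|197.6 - 197.821| = 0.2210
|103.34 - 103.638| = 0.2980
hysteresis = max(diffs) = 1.0160

1.0160


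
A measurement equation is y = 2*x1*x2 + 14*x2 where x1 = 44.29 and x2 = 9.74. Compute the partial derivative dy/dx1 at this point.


y = 2*x1*x2 + 14*x2
dy/dx1 = 2*x2
Evaluate at x2 = 9.74: c1 = 2 * 9.74
c1 = 19.4800

19.4800


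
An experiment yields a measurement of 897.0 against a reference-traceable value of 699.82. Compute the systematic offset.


Systematic error = measured - true
= 897.0 - 699.82
= 197.1800

197.1800


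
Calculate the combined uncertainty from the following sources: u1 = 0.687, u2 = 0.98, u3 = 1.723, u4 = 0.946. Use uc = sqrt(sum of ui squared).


uc = sqrt(0.687^2 + 0.98^2 + 1.723^2 + 0.946^2)
uc = sqrt(5.296014)
uc = 2.3013

2.3013


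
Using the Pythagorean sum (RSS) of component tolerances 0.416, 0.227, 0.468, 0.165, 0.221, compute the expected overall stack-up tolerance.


RSS = sqrt(0.416^2 + 0.227^2 + 0.468^2 + 0.165^2 + 0.221^2)
= sqrt(0.519675)
= 0.7209

0.7209


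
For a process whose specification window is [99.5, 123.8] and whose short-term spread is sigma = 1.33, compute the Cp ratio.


Cp = (USL - LSL) / (6 * sigma)
= (123.8 - 99.5) / (6 * 1.33)
= 24.3000 / 7.9800
= 3.0451

3.0451


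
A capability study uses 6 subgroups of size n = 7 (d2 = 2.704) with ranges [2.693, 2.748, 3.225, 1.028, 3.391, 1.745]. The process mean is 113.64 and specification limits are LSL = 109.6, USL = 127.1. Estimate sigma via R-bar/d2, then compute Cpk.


R_bar = (2.693 + 2.748 + 3.225 + 1.028 + 3.391 + 1.745) / 6 = 2.4716667
sigma = R_bar / d2 = 2.4716667 / 2.704 = 0.91407792
Cp = (USL - LSL)/(6*sigma) = (127.1 - 109.6)/(6*0.91407792) = 3.1908
Cpu = (127.1 - 113.64)/(3*0.91407792) = 4.9084
Cpl = (113.64 - 109.6)/(3*0.91407792) = 1.4733
Cpk = min(Cpu, Cpl) = 1.4733

1.4733


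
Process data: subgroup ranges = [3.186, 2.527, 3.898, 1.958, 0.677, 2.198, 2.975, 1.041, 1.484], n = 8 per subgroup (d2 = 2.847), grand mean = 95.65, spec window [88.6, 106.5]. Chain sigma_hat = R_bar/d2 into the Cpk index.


R_bar = (3.186 + 2.527 + 3.898 + 1.958 + 0.677 + 2.198 + 2.975 + 1.041 + 1.484) / 9 = 2.216
sigma = R_bar / d2 = 2.216 / 2.847 = 0.77836319
Cp = (USL - LSL)/(6*sigma) = (106.5 - 88.6)/(6*0.77836319) = 3.8328
Cpu = (106.5 - 95.65)/(3*0.77836319) = 4.6465
Cpl = (95.65 - 88.6)/(3*0.77836319) = 3.0192
Cpk = min(Cpu, Cpl) = 3.0192

3.0192


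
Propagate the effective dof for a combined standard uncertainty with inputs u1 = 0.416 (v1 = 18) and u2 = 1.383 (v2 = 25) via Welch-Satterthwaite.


uc = sqrt(u1^2 + u2^2) = sqrt(0.416^2 + 1.383^2) = 1.4442109
v_eff = uc^4 / (u1^4/v1 + u2^4/v2)
= 1.4442109^4 / (0.416^4/18 + 1.383^4/25)
= 4.3503327 / 0.14799897
v_eff = 29.3943

29.3943


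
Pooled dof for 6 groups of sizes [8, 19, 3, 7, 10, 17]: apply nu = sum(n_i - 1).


nu = sum_i (n_i - 1)
nu = ((8 - 1) + (19 - 1) + (3 - 1) + (7 - 1) + (10 - 1) + (17 - 1))
nu = 7 + 18 + 2 + 6 + 9 + 16
nu = 58

58


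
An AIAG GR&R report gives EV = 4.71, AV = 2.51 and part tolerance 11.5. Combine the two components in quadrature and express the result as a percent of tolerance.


GRR = sqrt(EV^2 + AV^2) = sqrt(4.71^2 + 2.51^2) = 5.3370591
%GRR = GRR / tol * 100 = 5.3370591 / 11.5 * 100
%GRR = 46.4092

46.4092


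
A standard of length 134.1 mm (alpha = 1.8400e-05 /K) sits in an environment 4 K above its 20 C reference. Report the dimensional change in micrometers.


dL = L * alpha * dT
= 134.1 * 1.8400e-05 * 4
= 0.0098698 mm
dL_um = 0.0098698 * 1000 = 9.8698 um

9.8698


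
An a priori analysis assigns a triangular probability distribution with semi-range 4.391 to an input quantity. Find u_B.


u_B = half_width / sqrt(6)
u_B = 4.391 / 2.4494897
u_B = 1.7926

1.7926


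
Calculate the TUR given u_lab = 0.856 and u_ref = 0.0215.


TUR = u_lab / u_ref
= 0.856 / 0.0215
= 39.8140

39.8140


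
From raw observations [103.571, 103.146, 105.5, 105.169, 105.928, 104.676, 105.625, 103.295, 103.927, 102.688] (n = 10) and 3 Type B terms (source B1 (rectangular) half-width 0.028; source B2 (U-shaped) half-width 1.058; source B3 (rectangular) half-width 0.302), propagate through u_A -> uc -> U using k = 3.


mean = (103.571 + 103.146 + 105.5 + 105.169 + 105.928 + 104.676 + 105.625 + 103.295 + 103.927 + 102.688) / 10 = 104.3525
s = sqrt(sum((x - mean)^2)/(n-1)) = 1.1702725
u_A = s / sqrt(n) = 1.1702725 / sqrt(10) = 0.37007266
u_B1 = 0.028 / sqrt(3) = 0.016165808
u_B2 = 1.058 / sqrt(2) = 0.74811897
u_B3 = 0.302 / sqrt(3) = 0.17435978
uc = sqrt(0.37007266^2 + 0.016165808^2 + 0.74811897^2 + 0.17435978^2) = 0.85281794
U = k * uc = 3 * 0.85281794
U = 2.5585

2.5585


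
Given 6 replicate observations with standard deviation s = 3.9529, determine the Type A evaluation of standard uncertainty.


u_A = s / sqrt(n)
u_A = 3.9529 / sqrt(6)
u_A = 3.9529 / 2.4494897
u_A = 1.6138

1.6138


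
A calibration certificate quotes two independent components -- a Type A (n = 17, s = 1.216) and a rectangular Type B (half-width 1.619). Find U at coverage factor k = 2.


u_A = s / sqrt(n) = 1.216 / sqrt(17) = 0.29492332
u_B = half_width / sqrt(3) = 1.619 / sqrt(3) = 0.93473009
uc = sqrt(u_A^2 + u_B^2) = sqrt(0.29492332^2 + 0.93473009^2) = 0.9801531
U = k * uc = 2 * 0.9801531
U = 1.9603

1.9603


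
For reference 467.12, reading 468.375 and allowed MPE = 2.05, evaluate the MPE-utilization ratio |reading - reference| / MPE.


e = indication - reference = 468.375 - 467.12 = 1.2550
|e| = 1.2550
ratio = |e| / MPE = 1.2550 / 2.05
ratio = 0.6122

0.6122


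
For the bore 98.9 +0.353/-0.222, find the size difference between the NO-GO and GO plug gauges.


GO = nominal - lower_tol (smallest hole = maximum material condition)
GO = 98.9 - 0.222 = 98.678
NO-GO = nominal + upper_tol (largest hole = least material condition)
NO-GO = 98.9 + 0.353 = 99.253
spread = NO-GO - GO = 99.253 - 98.678 = 0.5750

0.5750


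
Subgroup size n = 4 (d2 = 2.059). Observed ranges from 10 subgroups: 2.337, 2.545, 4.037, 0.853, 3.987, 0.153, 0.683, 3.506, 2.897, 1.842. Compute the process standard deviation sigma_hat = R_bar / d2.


R_bar = (2.337 + 2.545 + 4.037 + 0.853 + 3.987 + 0.153 + 0.683 + 3.506 + 2.897 + 1.842) / 10
R_bar = 22.84 / 10 = 2.284
sigma_hat = R_bar / d2 = 2.284 / 2.059 = 1.1093

1.1093


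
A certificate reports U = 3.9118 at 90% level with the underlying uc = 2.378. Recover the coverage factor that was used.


k = U / uc
k = 3.9118 / 2.378
k = 1.645

1.645


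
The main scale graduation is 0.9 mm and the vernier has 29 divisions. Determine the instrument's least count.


LC = MSD / n_div
= 0.9 / 29
= 0.0310

0.0310


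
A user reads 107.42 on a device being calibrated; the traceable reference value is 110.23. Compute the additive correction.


Correction = standard - reading
= 110.23 - 107.42
= 2.8100

2.8100


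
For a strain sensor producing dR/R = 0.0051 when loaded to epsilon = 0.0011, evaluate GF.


GF = (dR/R) / epsilon
= 0.0051 / 0.0011
= 4.6364

4.6364


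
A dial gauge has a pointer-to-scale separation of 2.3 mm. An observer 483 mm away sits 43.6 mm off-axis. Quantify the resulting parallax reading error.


error = h * offset / d
= 2.3 * 43.6 / 483
= 0.2076

0.2076


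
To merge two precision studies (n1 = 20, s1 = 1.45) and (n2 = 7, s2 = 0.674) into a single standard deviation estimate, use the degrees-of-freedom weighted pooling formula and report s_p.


s_p = sqrt(((n1-1)*s1^2 + (n2-1)*s2^2) / (n1+n2-2))
numerator = (20-1)*1.45^2 + (7-1)*0.674^2 = 39.9475 + 2.725656 = 42.673156
denominator = 20 + 7 - 2 = 25
s_p^2 = 42.673156 / 25 = 1.7069262
s_p = sqrt(1.7069262) = 1.3065

1.3065


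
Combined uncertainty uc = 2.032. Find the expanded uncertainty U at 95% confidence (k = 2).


U = k * uc
U = 2 * 2.032
U = 4.0640

4.0640


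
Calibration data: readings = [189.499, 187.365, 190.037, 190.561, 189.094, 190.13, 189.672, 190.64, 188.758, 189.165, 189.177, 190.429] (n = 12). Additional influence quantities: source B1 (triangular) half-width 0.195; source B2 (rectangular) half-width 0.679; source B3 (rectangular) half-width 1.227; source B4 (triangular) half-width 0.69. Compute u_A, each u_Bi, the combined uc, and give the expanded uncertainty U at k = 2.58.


mean = (189.499 + 187.365 + 190.037 + 190.561 + 189.094 + 190.13 + 189.672 + 190.64 + 188.758 + 189.165 + 189.177 + 190.429) / 12 = 189.5439167
s = sqrt(sum((x - mean)^2)/(n-1)) = 0.92786416
u_A = s / sqrt(n) = 0.92786416 / sqrt(12) = 0.26785131
u_B1 = 0.195 / sqrt(6) = 0.079608417
u_B2 = 0.679 / sqrt(3) = 0.39202083
u_B3 = 1.227 / sqrt(3) = 0.70840878
u_B4 = 0.69 / sqrt(6) = 0.28169132
uc = sqrt(0.26785131^2 + 0.079608417^2 + 0.39202083^2 + 0.70840878^2 + 0.28169132^2) = 0.90164026
U = k * uc = 2.58 * 0.90164026
U = 2.3262

2.3262


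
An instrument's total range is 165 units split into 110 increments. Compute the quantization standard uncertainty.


resolution = range / divisions
resolution = 165 / 110 = 1.5
u_res = resolution / (2*sqrt(3))
u_res = 1.5 / 3.4641016
u_res = 0.4330

0.4330


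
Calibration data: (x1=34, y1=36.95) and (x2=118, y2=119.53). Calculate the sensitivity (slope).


slope = (y2 - y1) / (x2 - x1)
= (119.53 - 36.95) / (118 - 34)
= 82.5800 / 84
= 0.9831

0.9831


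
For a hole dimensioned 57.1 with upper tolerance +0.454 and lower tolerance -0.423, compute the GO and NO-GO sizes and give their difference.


GO = nominal - lower_tol (smallest hole = maximum material condition)
GO = 57.1 - 0.423 = 56.677
NO-GO = nominal + upper_tol (largest hole = least material condition)
NO-GO = 57.1 + 0.454 = 57.554
spread = NO-GO - GO = 57.554 - 56.677 = 0.8770

0.8770


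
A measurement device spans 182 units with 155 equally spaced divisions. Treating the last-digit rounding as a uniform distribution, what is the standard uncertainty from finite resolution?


resolution = range / divisions
resolution = 182 / 155 = 1.1741935
u_res = resolution / (2*sqrt(3))
u_res = 1.1741935 / 3.4641016
u_res = 0.3390

0.3390


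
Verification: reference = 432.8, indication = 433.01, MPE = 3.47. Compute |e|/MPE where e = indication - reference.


e = indication - reference = 433.01 - 432.8 = 0.2100
|e| = 0.2100
ratio = |e| / MPE = 0.2100 / 3.47
ratio = 0.0605

0.0605


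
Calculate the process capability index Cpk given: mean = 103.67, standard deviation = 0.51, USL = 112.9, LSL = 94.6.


Cpu = (USL - mean) / (3*sigma) = (112.9 - 103.67) / (3*0.51) = 6.0327
Cpl = (mean - LSL) / (3*sigma) = (103.67 - 94.6) / (3*0.51) = 5.9281
Cpk = min(Cpu, Cpl) = 5.9281

5.9281


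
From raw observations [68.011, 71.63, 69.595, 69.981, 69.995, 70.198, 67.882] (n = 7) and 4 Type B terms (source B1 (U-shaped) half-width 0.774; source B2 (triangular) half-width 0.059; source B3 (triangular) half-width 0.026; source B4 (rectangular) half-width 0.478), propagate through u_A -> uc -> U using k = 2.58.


mean = (68.011 + 71.63 + 69.595 + 69.981 + 69.995 + 70.198 + 67.882) / 7 = 69.61314286
s = sqrt(sum((x - mean)^2)/(n-1)) = 1.3073479
u_A = s / sqrt(n) = 1.3073479 / sqrt(7) = 0.49413106
u_B1 = 0.774 / sqrt(2) = 0.54730065
u_B2 = 0.059 / sqrt(6) = 0.024086649
u_B3 = 0.026 / sqrt(6) = 0.010614456
u_B4 = 0.478 / sqrt(3) = 0.27597343
uc = sqrt(0.49413106^2 + 0.54730065^2 + 0.024086649^2 + 0.010614456^2 + 0.27597343^2) = 0.78775483
U = k * uc = 2.58 * 0.78775483
U = 2.0324

2.0324


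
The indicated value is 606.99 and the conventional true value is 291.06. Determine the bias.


Systematic error = measured - true
= 606.99 - 291.06
= 315.9300

315.9300


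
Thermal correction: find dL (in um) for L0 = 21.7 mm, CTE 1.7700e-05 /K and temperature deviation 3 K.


dL = L * alpha * dT
= 21.7 * 1.7700e-05 * 3
= 0.0011523 mm
dL_um = 0.0011523 * 1000 = 1.1523 um

1.1523


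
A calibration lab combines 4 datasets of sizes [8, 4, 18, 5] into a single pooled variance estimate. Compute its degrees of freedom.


nu = sum_i (n_i - 1)
nu = ((8 - 1) + (4 - 1) + (18 - 1) + (5 - 1))
nu = 7 + 3 + 17 + 4
nu = 31

31


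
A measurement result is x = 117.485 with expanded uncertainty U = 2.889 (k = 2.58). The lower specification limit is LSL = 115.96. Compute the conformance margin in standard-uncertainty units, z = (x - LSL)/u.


u = U / k = 2.889 / 2.58 = 1.1197674
margin = |LSL - x| = |115.96 - 117.485| = 1.525
z = margin / u = 1.525 / 1.1197674
z = 1.3619

1.3619


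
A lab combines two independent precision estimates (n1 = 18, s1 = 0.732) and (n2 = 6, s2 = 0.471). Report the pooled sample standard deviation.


s_p = sqrt(((n1-1)*s1^2 + (n2-1)*s2^2) / (n1+n2-2))
numerator = (18-1)*0.732^2 + (6-1)*0.471^2 = 9.109008 + 1.109205 = 10.218213
denominator = 18 + 6 - 2 = 22
s_p^2 = 10.218213 / 22 = 0.46446423
s_p = sqrt(0.46446423) = 0.6815

0.6815


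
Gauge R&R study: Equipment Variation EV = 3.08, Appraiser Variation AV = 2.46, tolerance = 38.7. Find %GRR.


GRR = sqrt(EV^2 + AV^2) = sqrt(3.08^2 + 2.46^2) = 3.941827
%GRR = GRR / tol * 100 = 3.941827 / 38.7 * 100
%GRR = 10.1856

10.1856


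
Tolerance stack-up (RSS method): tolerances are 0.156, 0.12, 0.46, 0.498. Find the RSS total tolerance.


RSS = sqrt(0.156^2 + 0.12^2 + 0.46^2 + 0.498^2)
= sqrt(0.49834)
= 0.7059

0.7059


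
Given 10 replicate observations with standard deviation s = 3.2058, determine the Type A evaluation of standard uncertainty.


u_A = s / sqrt(n)
u_A = 3.2058 / sqrt(10)
u_A = 3.2058 / 3.1622777
u_A = 1.0138

1.0138


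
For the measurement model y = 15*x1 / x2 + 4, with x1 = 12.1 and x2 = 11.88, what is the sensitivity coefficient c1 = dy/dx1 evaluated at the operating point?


y = 15*x1 / x2 + 4
dy/dx1 = 15/x2
Evaluate at x2 = 11.88: c1 = 15 / 11.88
c1 = 1.2626

1.2626


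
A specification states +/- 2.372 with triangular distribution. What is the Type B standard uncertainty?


u_B = half_width / sqrt(6)
u_B = 2.372 / 2.4494897
u_B = 0.9684

0.9684


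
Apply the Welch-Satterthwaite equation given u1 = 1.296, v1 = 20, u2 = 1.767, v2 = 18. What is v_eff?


uc = sqrt(u1^2 + u2^2) = sqrt(1.296^2 + 1.767^2) = 2.1913249
v_eff = uc^4 / (u1^4/v1 + u2^4/v2)
= 2.1913249^4 / (1.296^4/20 + 1.767^4/18)
= 23.05829 / 0.68264931
v_eff = 33.7777

33.7777


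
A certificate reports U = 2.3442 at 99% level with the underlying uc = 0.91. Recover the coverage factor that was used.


k = U / uc
k = 2.3442 / 0.91
k = 2.576

2.576


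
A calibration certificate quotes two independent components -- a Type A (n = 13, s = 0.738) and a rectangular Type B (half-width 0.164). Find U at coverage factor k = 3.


u_A = s / sqrt(n) = 0.738 / sqrt(13) = 0.20468437
u_B = half_width / sqrt(3) = 0.164 / sqrt(3) = 0.094685444
uc = sqrt(u_A^2 + u_B^2) = sqrt(0.20468437^2 + 0.094685444^2) = 0.22552389
U = k * uc = 3 * 0.22552389
U = 0.6766

0.6766


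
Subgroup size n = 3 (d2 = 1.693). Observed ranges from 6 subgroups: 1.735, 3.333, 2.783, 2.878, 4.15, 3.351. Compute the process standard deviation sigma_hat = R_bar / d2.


R_bar = (1.735 + 3.333 + 2.783 + 2.878 + 4.15 + 3.351) / 6
R_bar = 18.23 / 6 = 3.0383333
sigma_hat = R_bar / d2 = 3.0383333 / 1.693 = 1.7946

1.7946


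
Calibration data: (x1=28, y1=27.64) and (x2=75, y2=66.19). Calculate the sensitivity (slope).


slope = (y2 - y1) / (x2 - x1)
= (66.19 - 27.64) / (75 - 28)
= 38.5500 / 47
= 0.8202

0.8202


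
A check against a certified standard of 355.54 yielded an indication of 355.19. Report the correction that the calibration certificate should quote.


Correction = standard - reading
= 355.54 - 355.19
= 0.3500

0.3500


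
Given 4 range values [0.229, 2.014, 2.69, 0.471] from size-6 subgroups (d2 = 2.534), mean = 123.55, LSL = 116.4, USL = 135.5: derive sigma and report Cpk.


R_bar = (0.229 + 2.014 + 2.69 + 0.471) / 4 = 1.351
sigma = R_bar / d2 = 1.351 / 2.534 = 0.53314917
Cp = (USL - LSL)/(6*sigma) = (135.5 - 116.4)/(6*0.53314917) = 5.9708
Cpu = (135.5 - 123.55)/(3*0.53314917) = 7.4713
Cpl = (123.55 - 116.4)/(3*0.53314917) = 4.4703
Cpk = min(Cpu, Cpl) = 4.4703

4.4703


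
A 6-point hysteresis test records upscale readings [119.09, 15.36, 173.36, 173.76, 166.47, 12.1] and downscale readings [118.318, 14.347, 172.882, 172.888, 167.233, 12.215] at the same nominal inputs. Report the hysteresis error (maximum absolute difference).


|119.09 - 118.318| = 0.7720
|15.36 - 14.347| = 1.0130
|173.36 - 172.882| = 0.4780
|173.76 - 172.888| = 0.8720
|166.47 - 167.233| = 0.7630
|12.1 - 12.215| = 0.1150
hysteresis = max(diffs) = 1.0130

1.0130


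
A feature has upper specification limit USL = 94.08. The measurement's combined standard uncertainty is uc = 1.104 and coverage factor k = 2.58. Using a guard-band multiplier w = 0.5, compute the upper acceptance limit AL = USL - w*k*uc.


U = k * uc = 2.58 * 1.104 = 2.84832
guard band g = w * U = 0.5 * 2.84832 = 1.42416
AL = USL - g = 94.08 - 1.42416
AL = 92.6558

92.6558


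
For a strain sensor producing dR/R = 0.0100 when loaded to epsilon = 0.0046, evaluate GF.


GF = (dR/R) / epsilon
= 0.0100 / 0.0046
= 2.1739

2.1739


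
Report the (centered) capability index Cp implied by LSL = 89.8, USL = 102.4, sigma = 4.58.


Cp = (USL - LSL) / (6 * sigma)
= (102.4 - 89.8) / (6 * 4.58)
= 12.6000 / 27.4800
= 0.4585

0.4585


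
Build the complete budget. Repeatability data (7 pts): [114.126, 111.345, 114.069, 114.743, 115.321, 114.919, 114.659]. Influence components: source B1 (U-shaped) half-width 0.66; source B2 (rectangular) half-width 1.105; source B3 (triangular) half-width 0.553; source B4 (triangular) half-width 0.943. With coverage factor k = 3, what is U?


mean = (114.126 + 111.345 + 114.069 + 114.743 + 115.321 + 114.919 + 114.659) / 7 = 114.1688571
s = sqrt(sum((x - mean)^2)/(n-1)) = 1.3194699
u_A = s / sqrt(n) = 1.3194699 / sqrt(7) = 0.49871275
u_B1 = 0.66 / sqrt(2) = 0.46669048
u_B2 = 1.105 / sqrt(3) = 0.63797205
u_B3 = 0.553 / sqrt(6) = 0.2257613
u_B4 = 0.943 / sqrt(6) = 0.38497814
uc = sqrt(0.49871275^2 + 0.46669048^2 + 0.63797205^2 + 0.2257613^2 + 0.38497814^2) = 1.0357119
U = k * uc = 3 * 1.0357119
U = 3.1071

3.1071


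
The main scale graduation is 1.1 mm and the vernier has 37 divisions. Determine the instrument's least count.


LC = MSD / n_div
= 1.1 / 37
= 0.0297

0.0297


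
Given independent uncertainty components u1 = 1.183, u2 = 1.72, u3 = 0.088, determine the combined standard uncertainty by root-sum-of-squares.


uc = sqrt(1.183^2 + 1.72^2 + 0.088^2)
uc = sqrt(4.365633)
uc = 2.0894

2.0894


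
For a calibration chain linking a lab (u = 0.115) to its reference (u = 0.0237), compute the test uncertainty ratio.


TUR = u_lab / u_ref
= 0.115 / 0.0237
= 4.8523

4.8523


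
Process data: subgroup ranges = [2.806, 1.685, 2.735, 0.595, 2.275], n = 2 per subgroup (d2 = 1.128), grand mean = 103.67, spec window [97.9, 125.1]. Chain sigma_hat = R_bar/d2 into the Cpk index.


R_bar = (2.806 + 1.685 + 2.735 + 0.595 + 2.275) / 5 = 2.0192
sigma = R_bar / d2 = 2.0192 / 1.128 = 1.7900709
Cp = (USL - LSL)/(6*sigma) = (125.1 - 97.9)/(6*1.7900709) = 2.5325
Cpu = (125.1 - 103.67)/(3*1.7900709) = 3.9905
Cpl = (103.67 - 97.9)/(3*1.7900709) = 1.0744
Cpk = min(Cpu, Cpl) = 1.0744

1.0744


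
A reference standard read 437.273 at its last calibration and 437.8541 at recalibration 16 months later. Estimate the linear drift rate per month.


rate = (v2 - v1) / months
= (437.8541 - 437.273) / 16
= 0.5811 / 16
= 0.0363

0.0363


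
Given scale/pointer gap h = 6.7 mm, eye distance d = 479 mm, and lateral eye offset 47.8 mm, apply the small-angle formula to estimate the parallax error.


error = h * offset / d
= 6.7 * 47.8 / 479
= 0.6686

0.6686


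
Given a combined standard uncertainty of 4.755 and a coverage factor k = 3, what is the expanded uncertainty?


U = k * uc
U = 3 * 4.755
U = 14.2650

14.2650


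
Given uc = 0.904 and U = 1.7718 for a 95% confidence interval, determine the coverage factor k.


k = U / uc
k = 1.7718 / 0.904
k = 1.96

1.96


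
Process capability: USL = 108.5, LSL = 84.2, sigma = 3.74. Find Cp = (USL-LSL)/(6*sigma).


Cp = (USL - LSL) / (6 * sigma)
= (108.5 - 84.2) / (6 * 3.74)
= 24.3000 / 22.4400
= 1.0829

1.0829


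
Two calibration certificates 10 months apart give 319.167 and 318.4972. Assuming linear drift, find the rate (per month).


rate = (v2 - v1) / months
= (318.4972 - 319.167) / 10
= -0.6698 / 10
= -0.0670

-0.0670


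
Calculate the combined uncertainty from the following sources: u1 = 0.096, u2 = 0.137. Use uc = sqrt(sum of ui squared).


uc = sqrt(0.096^2 + 0.137^2)
uc = sqrt(0.027985)
uc = 0.1673

0.1673


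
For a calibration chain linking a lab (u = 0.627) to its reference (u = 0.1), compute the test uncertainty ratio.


TUR = u_lab / u_ref
= 0.627 / 0.1
= 6.2700

6.2700


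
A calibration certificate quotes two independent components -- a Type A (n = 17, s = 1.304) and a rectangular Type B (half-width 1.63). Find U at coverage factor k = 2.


u_A = s / sqrt(n) = 1.304 / sqrt(17) = 0.31626646
u_B = half_width / sqrt(3) = 1.63 / sqrt(3) = 0.94108094
uc = sqrt(u_A^2 + u_B^2) = sqrt(0.31626646^2 + 0.94108094^2) = 0.99280301
U = k * uc = 2 * 0.99280301
U = 1.9856

1.9856


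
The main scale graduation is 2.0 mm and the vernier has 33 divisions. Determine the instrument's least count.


LC = MSD / n_div
= 2.0 / 33
= 0.0606

0.0606


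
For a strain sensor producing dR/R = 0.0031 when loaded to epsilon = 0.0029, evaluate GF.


GF = (dR/R) / epsilon
= 0.0031 / 0.0029
= 1.0690

1.0690


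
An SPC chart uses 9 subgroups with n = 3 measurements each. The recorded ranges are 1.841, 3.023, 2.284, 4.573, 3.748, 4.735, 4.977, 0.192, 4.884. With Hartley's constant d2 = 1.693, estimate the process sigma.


R_bar = (1.841 + 3.023 + 2.284 + 4.573 + 3.748 + 4.735 + 4.977 + 0.192 + 4.884) / 9
R_bar = 30.257 / 9 = 3.3618889
sigma_hat = R_bar / d2 = 3.3618889 / 1.693 = 1.9858

1.9858


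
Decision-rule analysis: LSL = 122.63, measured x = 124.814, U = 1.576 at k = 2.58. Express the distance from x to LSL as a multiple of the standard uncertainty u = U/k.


u = U / k = 1.576 / 2.58 = 0.61085271
margin = |LSL - x| = |122.63 - 124.814| = 2.184
z = margin / u = 2.184 / 0.61085271
z = 3.5753

3.5753


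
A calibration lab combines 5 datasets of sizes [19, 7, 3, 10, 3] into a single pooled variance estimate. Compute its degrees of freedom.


nu = sum_i (n_i - 1)
nu = ((19 - 1) + (7 - 1) + (3 - 1) + (10 - 1) + (3 - 1))
nu = 18 + 6 + 2 + 9 + 2
nu = 37

37


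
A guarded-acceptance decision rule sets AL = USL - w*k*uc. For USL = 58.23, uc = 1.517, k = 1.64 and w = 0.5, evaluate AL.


U = k * uc = 1.64 * 1.517 = 2.48788
guard band g = w * U = 0.5 * 2.48788 = 1.24394
AL = USL - g = 58.23 - 1.24394
AL = 56.9861

56.9861


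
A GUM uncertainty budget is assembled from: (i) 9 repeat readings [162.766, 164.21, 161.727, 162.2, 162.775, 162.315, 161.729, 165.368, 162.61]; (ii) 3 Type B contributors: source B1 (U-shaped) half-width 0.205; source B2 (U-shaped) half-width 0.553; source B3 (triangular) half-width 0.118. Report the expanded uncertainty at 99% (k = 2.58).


mean = (162.766 + 164.21 + 161.727 + 162.2 + 162.775 + 162.315 + 161.729 + 165.368 + 162.61) / 9 = 162.8555556
s = sqrt(sum((x - mean)^2)/(n-1)) = 1.1982499
u_A = s / sqrt(n) = 1.1982499 / sqrt(9) = 0.39941663
u_B1 = 0.205 / sqrt(2) = 0.14495689
u_B2 = 0.553 / sqrt(2) = 0.39103005
u_B3 = 0.118 / sqrt(6) = 0.048173298
uc = sqrt(0.39941663^2 + 0.14495689^2 + 0.39103005^2 + 0.048173298^2) = 0.57945777
U = k * uc = 2.58 * 0.57945777
U = 1.4950

1.4950


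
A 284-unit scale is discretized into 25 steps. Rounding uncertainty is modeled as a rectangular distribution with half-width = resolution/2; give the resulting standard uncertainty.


resolution = range / divisions
resolution = 284 / 25 = 11.36
u_res = resolution / (2*sqrt(3))
u_res = 11.36 / 3.4641016
u_res = 3.2793

3.2793


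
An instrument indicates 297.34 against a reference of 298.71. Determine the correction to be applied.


Correction = standard - reading
= 298.71 - 297.34
= 1.3700

1.3700


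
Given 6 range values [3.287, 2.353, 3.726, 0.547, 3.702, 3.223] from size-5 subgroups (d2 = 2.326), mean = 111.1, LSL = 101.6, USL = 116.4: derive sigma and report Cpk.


R_bar = (3.287 + 2.353 + 3.726 + 0.547 + 3.702 + 3.223) / 6 = 2.8063333
sigma = R_bar / d2 = 2.8063333 / 2.326 = 1.2065061
Cp = (USL - LSL)/(6*sigma) = (116.4 - 101.6)/(6*1.2065061) = 2.0445
Cpu = (116.4 - 111.1)/(3*1.2065061) = 1.4643
Cpl = (111.1 - 101.6)/(3*1.2065061) = 2.6247
Cpk = min(Cpu, Cpl) = 1.4643

1.4643


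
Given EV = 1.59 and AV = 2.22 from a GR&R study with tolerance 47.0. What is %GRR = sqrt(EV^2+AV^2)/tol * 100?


GRR = sqrt(EV^2 + AV^2) = sqrt(1.59^2 + 2.22^2) = 2.7306593
%GRR = GRR / tol * 100 = 2.7306593 / 47.0 * 100
%GRR = 5.8099

5.8099


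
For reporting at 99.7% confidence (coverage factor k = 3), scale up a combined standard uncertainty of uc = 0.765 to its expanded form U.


U = k * uc
U = 3 * 0.765
U = 2.2950

2.2950


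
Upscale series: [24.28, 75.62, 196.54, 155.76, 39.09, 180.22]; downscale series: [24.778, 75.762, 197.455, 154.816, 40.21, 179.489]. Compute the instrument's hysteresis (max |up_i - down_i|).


|24.28 - 24.778| = 0.4980
|75.62 - 75.762| = 0.1420
|196.54 - 197.455| = 0.9150
|155.76 - 154.816| = 0.9440
|39.09 - 40.21| = 1.1200
|180.22 - 179.489| = 0.7310
hysteresis = max(diffs) = 1.1200

1.1200


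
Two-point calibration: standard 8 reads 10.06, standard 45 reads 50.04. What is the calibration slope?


slope = (y2 - y1) / (x2 - x1)
= (50.04 - 10.06) / (45 - 8)
= 39.9800 / 37
= 1.0805

1.0805


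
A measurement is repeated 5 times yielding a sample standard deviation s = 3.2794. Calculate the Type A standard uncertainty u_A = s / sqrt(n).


u_A = s / sqrt(n)
u_A = 3.2794 / sqrt(5)
u_A = 3.2794 / 2.236068
u_A = 1.4666

1.4666


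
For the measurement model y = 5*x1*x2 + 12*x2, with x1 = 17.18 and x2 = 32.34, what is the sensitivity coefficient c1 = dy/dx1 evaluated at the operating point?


y = 5*x1*x2 + 12*x2
dy/dx1 = 5*x2
Evaluate at x2 = 32.34: c1 = 5 * 32.34
c1 = 161.7000

161.7000


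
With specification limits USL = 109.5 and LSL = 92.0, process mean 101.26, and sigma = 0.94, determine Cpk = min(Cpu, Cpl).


Cpu = (USL - mean) / (3*sigma) = (109.5 - 101.26) / (3*0.94) = 2.9220
Cpl = (mean - LSL) / (3*sigma) = (101.26 - 92.0) / (3*0.94) = 3.2837
Cpk = min(Cpu, Cpl) = 2.9220

2.9220


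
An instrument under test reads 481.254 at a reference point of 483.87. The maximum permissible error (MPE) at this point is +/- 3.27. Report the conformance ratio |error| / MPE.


e = indication - reference = 481.254 - 483.87 = -2.6160
|e| = 2.6160
ratio = |e| / MPE = 2.6160 / 3.27
ratio = 0.8000

0.8000


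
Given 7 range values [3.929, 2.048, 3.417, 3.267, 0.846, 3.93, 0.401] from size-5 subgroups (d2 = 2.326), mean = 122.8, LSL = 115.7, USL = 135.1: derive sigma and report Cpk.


R_bar = (3.929 + 2.048 + 3.417 + 3.267 + 0.846 + 3.93 + 0.401) / 7 = 2.5482857
sigma = R_bar / d2 = 2.5482857 / 2.326 = 1.0955656
Cp = (USL - LSL)/(6*sigma) = (135.1 - 115.7)/(6*1.0955656) = 2.9513
Cpu = (135.1 - 122.8)/(3*1.0955656) = 3.7424
Cpl = (122.8 - 115.7)/(3*1.0955656) = 2.1602
Cpk = min(Cpu, Cpl) = 2.1602

2.1602


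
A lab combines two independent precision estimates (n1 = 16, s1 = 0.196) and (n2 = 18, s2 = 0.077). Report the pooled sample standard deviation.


s_p = sqrt(((n1-1)*s1^2 + (n2-1)*s2^2) / (n1+n2-2))
numerator = (16-1)*0.196^2 + (18-1)*0.077^2 = 0.57624 + 0.100793 = 0.677033
denominator = 16 + 18 - 2 = 32
s_p^2 = 0.677033 / 32 = 0.021157281
s_p = sqrt(0.021157281) = 0.1455

0.1455


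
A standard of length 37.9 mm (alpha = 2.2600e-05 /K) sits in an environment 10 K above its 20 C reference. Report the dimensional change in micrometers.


dL = L * alpha * dT
= 37.9 * 2.2600e-05 * 10
= 0.0085654 mm
dL_um = 0.0085654 * 1000 = 8.5654 um

8.5654


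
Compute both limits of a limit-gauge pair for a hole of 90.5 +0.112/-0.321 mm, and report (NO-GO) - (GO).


GO = nominal - lower_tol (smallest hole = maximum material condition)
GO = 90.5 - 0.321 = 90.179
NO-GO = nominal + upper_tol (largest hole = least material condition)
NO-GO = 90.5 + 0.112 = 90.612
spread = NO-GO - GO = 90.612 - 90.179 = 0.4330

0.4330


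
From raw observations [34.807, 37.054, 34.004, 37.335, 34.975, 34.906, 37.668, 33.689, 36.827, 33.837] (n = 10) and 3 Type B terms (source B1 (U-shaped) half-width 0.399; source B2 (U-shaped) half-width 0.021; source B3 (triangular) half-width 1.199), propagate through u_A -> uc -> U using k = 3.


mean = (34.807 + 37.054 + 34.004 + 37.335 + 34.975 + 34.906 + 37.668 + 33.689 + 36.827 + 33.837) / 10 = 35.5102
s = sqrt(sum((x - mean)^2)/(n-1)) = 1.5504218
u_A = s / sqrt(n) = 1.5504218 / sqrt(10) = 0.49028642
u_B1 = 0.399 / sqrt(2) = 0.28213561
u_B2 = 0.021 / sqrt(2) = 0.014849242
u_B3 = 1.199 / sqrt(6) = 0.4894897
uc = sqrt(0.49028642^2 + 0.28213561^2 + 0.014849242^2 + 0.4894897^2) = 0.74819913
U = k * uc = 3 * 0.74819913
U = 2.2446

2.2446


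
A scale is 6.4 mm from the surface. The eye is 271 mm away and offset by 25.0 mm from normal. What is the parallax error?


error = h * offset / d
= 6.4 * 25.0 / 271
= 0.5904

0.5904


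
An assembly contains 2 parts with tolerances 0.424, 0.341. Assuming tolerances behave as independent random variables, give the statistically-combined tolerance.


RSS = sqrt(0.424^2 + 0.341^2)
= sqrt(0.296057)
= 0.5441

0.5441


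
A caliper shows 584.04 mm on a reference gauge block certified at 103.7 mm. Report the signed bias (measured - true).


Systematic error = measured - true
= 584.04 - 103.7
= 480.3400

480.3400


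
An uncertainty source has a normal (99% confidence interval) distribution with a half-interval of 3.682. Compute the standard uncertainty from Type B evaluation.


u_B = half_width / 2.576
u_B = 3.682 / 2.576
u_B = 1.4293

1.4293


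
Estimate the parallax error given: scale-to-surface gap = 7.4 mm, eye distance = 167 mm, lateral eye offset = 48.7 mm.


error = h * offset / d
= 7.4 * 48.7 / 167
= 2.1580

2.1580


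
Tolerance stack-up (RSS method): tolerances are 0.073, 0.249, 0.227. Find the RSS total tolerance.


RSS = sqrt(0.073^2 + 0.249^2 + 0.227^2)
= sqrt(0.118859)
= 0.3448

0.3448


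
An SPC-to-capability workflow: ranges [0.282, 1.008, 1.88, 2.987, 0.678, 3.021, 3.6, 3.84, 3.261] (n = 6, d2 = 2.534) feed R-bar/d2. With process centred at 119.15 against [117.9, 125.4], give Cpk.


R_bar = (0.282 + 1.008 + 1.88 + 2.987 + 0.678 + 3.021 + 3.6 + 3.84 + 3.261) / 9 = 2.2841111
sigma = R_bar / d2 = 2.2841111 / 2.534 = 0.9013856
Cp = (USL - LSL)/(6*sigma) = (125.4 - 117.9)/(6*0.9013856) = 1.3868
Cpu = (125.4 - 119.15)/(3*0.9013856) = 2.3113
Cpl = (119.15 - 117.9)/(3*0.9013856) = 0.4623
Cpk = min(Cpu, Cpl) = 0.4623

0.4623


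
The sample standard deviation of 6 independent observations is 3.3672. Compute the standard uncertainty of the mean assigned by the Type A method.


u_A = s / sqrt(n)
u_A = 3.3672 / sqrt(6)
u_A = 3.3672 / 2.4494897
u_A = 1.3747

1.3747


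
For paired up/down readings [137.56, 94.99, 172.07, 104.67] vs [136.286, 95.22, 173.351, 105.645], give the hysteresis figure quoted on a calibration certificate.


|137.56 - 136.286| = 1.2740
|94.99 - 95.22| = 0.2300
|172.07 - 173.351| = 1.2810
|104.67 - 105.645| = 0.9750
hysteresis = max(diffs) = 1.2810

1.2810


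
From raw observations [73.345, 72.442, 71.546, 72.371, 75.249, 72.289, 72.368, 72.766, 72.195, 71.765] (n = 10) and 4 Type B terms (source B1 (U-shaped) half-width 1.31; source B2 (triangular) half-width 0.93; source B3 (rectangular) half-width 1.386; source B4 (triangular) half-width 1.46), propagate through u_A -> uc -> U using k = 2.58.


mean = (73.345 + 72.442 + 71.546 + 72.371 + 75.249 + 72.289 + 72.368 + 72.766 + 72.195 + 71.765) / 10 = 72.6336
s = sqrt(sum((x - mean)^2)/(n-1)) = 1.0428917
u_A = s / sqrt(n) = 1.0428917 / sqrt(10) = 0.32979131
u_B1 = 1.31 / sqrt(2) = 0.92630988
u_B2 = 0.93 / sqrt(6) = 0.37967091
u_B3 = 1.386 / sqrt(3) = 0.80020747
u_B4 = 1.46 / sqrt(6) = 0.5960425
uc = sqrt(0.32979131^2 + 0.92630988^2 + 0.37967091^2 + 0.80020747^2 + 0.5960425^2) = 1.4513997
U = k * uc = 2.58 * 1.4513997
U = 3.7446

3.7446


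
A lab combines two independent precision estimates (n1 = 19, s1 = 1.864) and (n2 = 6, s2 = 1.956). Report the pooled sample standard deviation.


s_p = sqrt(((n1-1)*s1^2 + (n2-1)*s2^2) / (n1+n2-2))
numerator = (19-1)*1.864^2 + (6-1)*1.956^2 = 62.540928 + 19.12968 = 81.670608
denominator = 19 + 6 - 2 = 23
s_p^2 = 81.670608 / 23 = 3.550896
s_p = sqrt(3.550896) = 1.8844

1.8844


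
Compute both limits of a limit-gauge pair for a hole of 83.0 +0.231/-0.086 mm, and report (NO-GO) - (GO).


GO = nominal - lower_tol (smallest hole = maximum material condition)
GO = 83.0 - 0.086 = 82.914
NO-GO = nominal + upper_tol (largest hole = least material condition)
NO-GO = 83.0 + 0.231 = 83.231
spread = NO-GO - GO = 83.231 - 82.914 = 0.3170

0.3170


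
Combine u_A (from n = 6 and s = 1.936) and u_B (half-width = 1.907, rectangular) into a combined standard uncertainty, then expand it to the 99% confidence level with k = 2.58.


u_A = s / sqrt(n) = 1.936 / sqrt(6) = 0.79036869
u_B = half_width / sqrt(3) = 1.907 / sqrt(3) = 1.101007
uc = sqrt(u_A^2 + u_B^2) = sqrt(0.79036869^2 + 1.101007^2) = 1.3553225
U = k * uc = 2.58 * 1.3553225
U = 3.4967

3.4967


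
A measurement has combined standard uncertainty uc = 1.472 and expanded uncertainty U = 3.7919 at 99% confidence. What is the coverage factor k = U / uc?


k = U / uc
k = 3.7919 / 1.472
k = 2.576

2.576


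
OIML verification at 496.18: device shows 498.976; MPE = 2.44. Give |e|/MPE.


e = indication - reference = 498.976 - 496.18 = 2.7960
|e| = 2.7960
ratio = |e| / MPE = 2.7960 / 2.44
ratio = 1.1459

1.1459


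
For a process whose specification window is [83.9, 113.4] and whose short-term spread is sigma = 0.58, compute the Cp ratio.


Cp = (USL - LSL) / (6 * sigma)
= (113.4 - 83.9) / (6 * 0.58)
= 29.5000 / 3.4800
= 8.4770

8.4770


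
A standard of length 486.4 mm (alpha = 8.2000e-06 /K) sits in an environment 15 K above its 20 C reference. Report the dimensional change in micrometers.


dL = L * alpha * dT
= 486.4 * 8.2000e-06 * 15
= 0.0598272 mm
dL_um = 0.0598272 * 1000 = 59.8272 um

59.8272


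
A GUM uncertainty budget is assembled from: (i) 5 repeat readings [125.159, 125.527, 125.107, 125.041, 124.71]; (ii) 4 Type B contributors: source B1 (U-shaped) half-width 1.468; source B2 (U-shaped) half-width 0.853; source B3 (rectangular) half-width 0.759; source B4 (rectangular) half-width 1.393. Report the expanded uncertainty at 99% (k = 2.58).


mean = (125.159 + 125.527 + 125.107 + 125.041 + 124.71) / 5 = 125.1088
s = sqrt(sum((x - mean)^2)/(n-1)) = 0.29199863
u_A = s / sqrt(n) = 0.29199863 / sqrt(5) = 0.13058576
u_B1 = 1.468 / sqrt(2) = 1.0380328
u_B2 = 0.853 / sqrt(2) = 0.60316208
u_B3 = 0.759 / sqrt(3) = 0.43820885
u_B4 = 1.393 / sqrt(3) = 0.80424892
uc = sqrt(0.13058576^2 + 1.0380328^2 + 0.60316208^2 + 0.43820885^2 + 0.80424892^2) = 1.5156558
U = k * uc = 2.58 * 1.5156558
U = 3.9104

3.9104


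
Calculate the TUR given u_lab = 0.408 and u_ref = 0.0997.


TUR = u_lab / u_ref
= 0.408 / 0.0997
= 4.0923

4.0923


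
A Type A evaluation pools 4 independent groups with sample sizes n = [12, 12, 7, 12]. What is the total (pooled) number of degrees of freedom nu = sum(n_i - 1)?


nu = sum_i (n_i - 1)
nu = ((12 - 1) + (12 - 1) + (7 - 1) + (12 - 1))
nu = 11 + 11 + 6 + 11
nu = 39

39


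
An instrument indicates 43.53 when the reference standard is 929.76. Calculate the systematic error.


Systematic error = measured - true
= 43.53 - 929.76
= -886.2300

-886.2300


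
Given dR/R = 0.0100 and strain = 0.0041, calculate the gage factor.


GF = (dR/R) / epsilon
= 0.0100 / 0.0041
= 2.4390

2.4390


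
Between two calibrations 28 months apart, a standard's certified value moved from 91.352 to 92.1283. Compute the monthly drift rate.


rate = (v2 - v1) / months
= (92.1283 - 91.352) / 28
= 0.7763 / 28
= 0.0277

0.0277


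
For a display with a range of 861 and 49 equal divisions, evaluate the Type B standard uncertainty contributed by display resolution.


resolution = range / divisions
resolution = 861 / 49 = 17.571429
u_res = resolution / (2*sqrt(3))
u_res = 17.571429 / 3.4641016
u_res = 5.0724

5.0724


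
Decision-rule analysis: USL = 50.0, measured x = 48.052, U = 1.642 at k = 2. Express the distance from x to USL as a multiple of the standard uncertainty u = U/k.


u = U / k = 1.642 / 2 = 0.821
margin = |USL - x| = |50.0 - 48.052| = 1.948
z = margin / u = 1.948 / 0.821
z = 2.3727

2.3727


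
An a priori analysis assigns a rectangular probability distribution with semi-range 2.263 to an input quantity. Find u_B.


u_B = half_width / sqrt(3)
u_B = 2.263 / 1.7320508
u_B = 1.3065

1.3065


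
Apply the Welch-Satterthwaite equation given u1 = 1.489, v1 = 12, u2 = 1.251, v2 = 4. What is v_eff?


uc = sqrt(u1^2 + u2^2) = sqrt(1.489^2 + 1.251^2) = 1.9447679
v_eff = uc^4 / (u1^4/v1 + u2^4/v2)
= 1.9447679^4 / (1.489^4/12 + 1.251^4/4)
= 14.304448 / 1.0219425
v_eff = 13.9973

13.9973


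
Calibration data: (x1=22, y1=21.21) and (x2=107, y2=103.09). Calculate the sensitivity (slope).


slope = (y2 - y1) / (x2 - x1)
= (103.09 - 21.21) / (107 - 22)
= 81.8800 / 85
= 0.9633

0.9633


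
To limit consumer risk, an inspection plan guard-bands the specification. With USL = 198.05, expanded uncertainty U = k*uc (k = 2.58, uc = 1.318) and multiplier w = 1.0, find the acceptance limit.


U = k * uc = 2.58 * 1.318 = 3.40044
guard band g = w * U = 1.0 * 3.40044 = 3.40044
AL = USL - g = 198.05 - 3.40044
AL = 194.6496

194.6496


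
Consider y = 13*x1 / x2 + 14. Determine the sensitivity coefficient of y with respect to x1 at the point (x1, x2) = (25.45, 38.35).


y = 13*x1 / x2 + 14
dy/dx1 = 13/x2
Evaluate at x2 = 38.35: c1 = 13 / 38.35
c1 = 0.3390

0.3390


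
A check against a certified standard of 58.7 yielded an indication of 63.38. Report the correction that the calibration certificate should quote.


Correction = standard - reading
= 58.7 - 63.38
= -4.6800

-4.6800


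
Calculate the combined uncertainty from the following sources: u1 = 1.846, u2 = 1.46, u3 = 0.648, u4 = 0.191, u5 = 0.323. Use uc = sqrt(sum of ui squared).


uc = sqrt(1.846^2 + 1.46^2 + 0.648^2 + 0.191^2 + 0.323^2)
uc = sqrt(6.10003)
uc = 2.4698

2.4698
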